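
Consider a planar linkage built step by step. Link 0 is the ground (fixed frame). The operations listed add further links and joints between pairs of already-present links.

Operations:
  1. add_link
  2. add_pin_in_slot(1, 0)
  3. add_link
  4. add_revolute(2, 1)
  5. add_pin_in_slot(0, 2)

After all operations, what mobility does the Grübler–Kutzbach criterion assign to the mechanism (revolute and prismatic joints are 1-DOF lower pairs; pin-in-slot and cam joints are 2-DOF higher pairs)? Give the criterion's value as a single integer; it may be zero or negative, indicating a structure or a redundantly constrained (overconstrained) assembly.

M = 2

link 0 = ground. State L|J1|J2 = 1|0|0
+link1  2|0|0
PS(1,0) f=2→J2  2|0|1
+link2  3|0|1
R(2,1) f=1→J1  3|1|1
PS(0,2) f=2→J2  3|1|2
M = 3(3−1)−2·1−2 = 6−2−2 = 2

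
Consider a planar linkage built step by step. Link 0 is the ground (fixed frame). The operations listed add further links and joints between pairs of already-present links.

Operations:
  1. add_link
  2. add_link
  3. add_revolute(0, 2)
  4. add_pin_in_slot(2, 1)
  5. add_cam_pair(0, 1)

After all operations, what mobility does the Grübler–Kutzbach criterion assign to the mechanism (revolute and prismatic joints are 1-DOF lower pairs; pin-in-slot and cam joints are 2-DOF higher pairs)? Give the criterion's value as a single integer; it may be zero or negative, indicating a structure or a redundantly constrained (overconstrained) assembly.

M = 2

[1;0;0] (link 0 is ground)
L+ [2;0;0]
L+ [3;0;0]
R(0,2)∈J1 [3;1;0]
PS(2,1)∈J2 [3;1;1]
C(0,1)∈J2 [3;1;2]
mobility = 6 − 2 − 2 = 2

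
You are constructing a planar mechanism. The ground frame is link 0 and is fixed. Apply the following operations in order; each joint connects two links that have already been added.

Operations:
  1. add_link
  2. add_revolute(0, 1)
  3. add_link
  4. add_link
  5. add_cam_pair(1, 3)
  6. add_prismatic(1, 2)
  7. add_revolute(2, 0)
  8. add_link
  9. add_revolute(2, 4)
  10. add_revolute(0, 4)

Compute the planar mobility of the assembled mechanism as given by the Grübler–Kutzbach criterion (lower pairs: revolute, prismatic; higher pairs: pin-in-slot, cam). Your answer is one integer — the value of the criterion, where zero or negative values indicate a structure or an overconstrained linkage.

link 0 = ground. State L|J1|J2 = 1|0|0
+link1  2|0|0
R(0,1) f=1→J1  2|1|0
+link2  3|1|0
+link3  4|1|0
C(1,3) f=2→J2  4|1|1
P(1,2) f=1→J1  4|2|1
R(2,0) f=1→J1  4|3|1
+link4  5|3|1
R(2,4) f=1→J1  5|4|1
R(0,4) f=1→J1  5|5|1
M = 3(5−1)−2·5−1 = 12−10−1 = 1

M = 1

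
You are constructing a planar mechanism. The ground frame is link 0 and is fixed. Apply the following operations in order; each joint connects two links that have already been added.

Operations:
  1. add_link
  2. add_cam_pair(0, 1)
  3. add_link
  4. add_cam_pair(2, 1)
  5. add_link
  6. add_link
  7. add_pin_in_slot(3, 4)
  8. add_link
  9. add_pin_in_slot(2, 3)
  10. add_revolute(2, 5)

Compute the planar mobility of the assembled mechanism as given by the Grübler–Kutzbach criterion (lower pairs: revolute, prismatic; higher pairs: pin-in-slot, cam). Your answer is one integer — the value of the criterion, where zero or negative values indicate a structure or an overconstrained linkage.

M = 9

L=1 J1=0 J2=0
add link → L=2 J1=0 J2=0
C@0,1 dof=2 J2 → L=2 J1=0 J2=1
add link → L=3 J1=0 J2=1
C@2,1 dof=2 J2 → L=3 J1=0 J2=2
add link → L=4 J1=0 J2=2
add link → L=5 J1=0 J2=2
PS@3,4 dof=2 J2 → L=5 J1=0 J2=3
add link → L=6 J1=0 J2=3
PS@2,3 dof=2 J2 → L=6 J1=0 J2=4
R@2,5 dof=1 J1 → L=6 J1=1 J2=4
M=3(L−1)−2J1−J2=3·5−2·1−4=9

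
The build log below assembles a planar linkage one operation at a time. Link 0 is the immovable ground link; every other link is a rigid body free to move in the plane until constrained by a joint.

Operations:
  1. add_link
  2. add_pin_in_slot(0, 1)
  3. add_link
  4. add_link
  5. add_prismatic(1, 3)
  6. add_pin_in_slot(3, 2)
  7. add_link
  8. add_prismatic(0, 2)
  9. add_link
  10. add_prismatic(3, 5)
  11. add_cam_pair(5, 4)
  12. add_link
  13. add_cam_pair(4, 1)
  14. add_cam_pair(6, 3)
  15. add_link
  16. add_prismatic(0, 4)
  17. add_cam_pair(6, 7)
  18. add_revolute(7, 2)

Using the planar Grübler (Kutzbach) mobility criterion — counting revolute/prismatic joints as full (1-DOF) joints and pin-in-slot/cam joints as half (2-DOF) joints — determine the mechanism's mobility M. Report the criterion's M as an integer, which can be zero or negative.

M = 5

ground; <1,0,0>
#1 <2,0,0>
PS:0↔1 J2 <2,0,1>
#2 <3,0,1>
#3 <4,0,1>
P:1↔3 J1 <4,1,1>
PS:3↔2 J2 <4,1,2>
#4 <5,1,2>
P:0↔2 J1 <5,2,2>
#5 <6,2,2>
P:3↔5 J1 <6,3,2>
C:5↔4 J2 <6,3,3>
#6 <7,3,3>
C:4↔1 J2 <7,3,4>
C:6↔3 J2 <7,3,5>
#7 <8,3,5>
P:0↔4 J1 <8,4,5>
C:6↔7 J2 <8,4,6>
R:7↔2 J1 <8,5,6>
3×7 − 2×5 − 1×6 = 5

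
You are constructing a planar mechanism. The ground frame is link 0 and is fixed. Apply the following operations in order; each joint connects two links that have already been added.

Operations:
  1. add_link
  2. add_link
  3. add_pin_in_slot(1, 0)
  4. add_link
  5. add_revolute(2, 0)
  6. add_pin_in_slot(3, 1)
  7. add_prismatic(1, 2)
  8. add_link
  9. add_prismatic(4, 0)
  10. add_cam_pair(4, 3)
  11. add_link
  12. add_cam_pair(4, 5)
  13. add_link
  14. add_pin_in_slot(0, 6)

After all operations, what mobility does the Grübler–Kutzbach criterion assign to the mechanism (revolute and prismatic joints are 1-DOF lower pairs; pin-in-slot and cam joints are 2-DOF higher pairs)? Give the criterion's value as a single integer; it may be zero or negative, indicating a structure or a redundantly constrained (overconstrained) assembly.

ground; <1,0,0>
#1 <2,0,0>
#2 <3,0,0>
PS:1↔0 J2 <3,0,1>
#3 <4,0,1>
R:2↔0 J1 <4,1,1>
PS:3↔1 J2 <4,1,2>
P:1↔2 J1 <4,2,2>
#4 <5,2,2>
P:4↔0 J1 <5,3,2>
C:4↔3 J2 <5,3,3>
#5 <6,3,3>
C:4↔5 J2 <6,3,4>
#6 <7,3,4>
PS:0↔6 J2 <7,3,5>
3×6 − 2×3 − 1×5 = 7

M = 7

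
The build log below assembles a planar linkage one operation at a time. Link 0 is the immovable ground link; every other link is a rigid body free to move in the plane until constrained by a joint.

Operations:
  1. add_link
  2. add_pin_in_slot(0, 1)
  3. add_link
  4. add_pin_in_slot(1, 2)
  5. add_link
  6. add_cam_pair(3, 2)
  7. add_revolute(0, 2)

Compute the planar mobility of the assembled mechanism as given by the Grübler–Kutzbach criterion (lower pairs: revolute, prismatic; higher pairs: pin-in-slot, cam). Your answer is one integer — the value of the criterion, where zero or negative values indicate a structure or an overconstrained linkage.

[1;0;0] (link 0 is ground)
L+ [2;0;0]
PS(0,1)∈J2 [2;0;1]
L+ [3;0;1]
PS(1,2)∈J2 [3;0;2]
L+ [4;0;2]
C(3,2)∈J2 [4;0;3]
R(0,2)∈J1 [4;1;3]
mobility = 9 − 2 − 3 = 4

M = 4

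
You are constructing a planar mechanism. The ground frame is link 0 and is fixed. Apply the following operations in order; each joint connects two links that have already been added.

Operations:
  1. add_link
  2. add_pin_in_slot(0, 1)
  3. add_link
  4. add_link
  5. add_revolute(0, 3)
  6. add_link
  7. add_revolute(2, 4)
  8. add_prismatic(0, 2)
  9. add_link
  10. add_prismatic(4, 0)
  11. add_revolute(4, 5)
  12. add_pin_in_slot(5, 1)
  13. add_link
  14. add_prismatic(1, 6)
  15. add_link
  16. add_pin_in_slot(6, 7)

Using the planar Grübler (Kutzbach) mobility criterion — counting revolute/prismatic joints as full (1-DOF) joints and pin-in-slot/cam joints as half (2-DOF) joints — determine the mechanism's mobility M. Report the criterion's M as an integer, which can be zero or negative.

M = 6

[1;0;0] (link 0 is ground)
L+ [2;0;0]
PS(0,1)∈J2 [2;0;1]
L+ [3;0;1]
L+ [4;0;1]
R(0,3)∈J1 [4;1;1]
L+ [5;1;1]
R(2,4)∈J1 [5;2;1]
P(0,2)∈J1 [5;3;1]
L+ [6;3;1]
P(4,0)∈J1 [6;4;1]
R(4,5)∈J1 [6;5;1]
PS(5,1)∈J2 [6;5;2]
L+ [7;5;2]
P(1,6)∈J1 [7;6;2]
L+ [8;6;2]
PS(6,7)∈J2 [8;6;3]
mobility = 21 − 12 − 3 = 6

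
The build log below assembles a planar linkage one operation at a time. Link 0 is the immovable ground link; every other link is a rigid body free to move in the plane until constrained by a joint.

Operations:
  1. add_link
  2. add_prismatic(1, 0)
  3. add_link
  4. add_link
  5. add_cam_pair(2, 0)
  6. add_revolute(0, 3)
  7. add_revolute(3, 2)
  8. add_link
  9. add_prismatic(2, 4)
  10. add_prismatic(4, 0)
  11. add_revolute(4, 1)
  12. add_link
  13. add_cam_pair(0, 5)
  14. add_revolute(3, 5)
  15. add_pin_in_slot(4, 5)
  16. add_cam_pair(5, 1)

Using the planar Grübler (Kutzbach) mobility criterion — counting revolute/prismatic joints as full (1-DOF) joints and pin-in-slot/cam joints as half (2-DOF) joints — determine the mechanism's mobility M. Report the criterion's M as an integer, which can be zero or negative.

ground; <1,0,0>
#1 <2,0,0>
P:1↔0 J1 <2,1,0>
#2 <3,1,0>
#3 <4,1,0>
C:2↔0 J2 <4,1,1>
R:0↔3 J1 <4,2,1>
R:3↔2 J1 <4,3,1>
#4 <5,3,1>
P:2↔4 J1 <5,4,1>
P:4↔0 J1 <5,5,1>
R:4↔1 J1 <5,6,1>
#5 <6,6,1>
C:0↔5 J2 <6,6,2>
R:3↔5 J1 <6,7,2>
PS:4↔5 J2 <6,7,3>
C:5↔1 J2 <6,7,4>
3×5 − 2×7 − 1×4 = -3

M = -3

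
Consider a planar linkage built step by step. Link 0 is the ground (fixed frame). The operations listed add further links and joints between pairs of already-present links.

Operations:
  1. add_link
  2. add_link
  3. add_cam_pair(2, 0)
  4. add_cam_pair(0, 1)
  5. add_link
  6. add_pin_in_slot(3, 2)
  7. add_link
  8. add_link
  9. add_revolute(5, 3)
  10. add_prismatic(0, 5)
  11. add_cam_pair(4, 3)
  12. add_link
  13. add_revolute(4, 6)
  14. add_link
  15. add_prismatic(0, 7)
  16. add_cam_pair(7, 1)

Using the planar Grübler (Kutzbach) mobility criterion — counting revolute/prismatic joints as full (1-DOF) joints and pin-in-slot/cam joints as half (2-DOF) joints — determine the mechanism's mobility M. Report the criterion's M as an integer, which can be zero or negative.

link 0 = ground. State L|J1|J2 = 1|0|0
+link1  2|0|0
+link2  3|0|0
C(2,0) f=2→J2  3|0|1
C(0,1) f=2→J2  3|0|2
+link3  4|0|2
PS(3,2) f=2→J2  4|0|3
+link4  5|0|3
+link5  6|0|3
R(5,3) f=1→J1  6|1|3
P(0,5) f=1→J1  6|2|3
C(4,3) f=2→J2  6|2|4
+link6  7|2|4
R(4,6) f=1→J1  7|3|4
+link7  8|3|4
P(0,7) f=1→J1  8|4|4
C(7,1) f=2→J2  8|4|5
M = 3(8−1)−2·4−5 = 21−8−5 = 8

M = 8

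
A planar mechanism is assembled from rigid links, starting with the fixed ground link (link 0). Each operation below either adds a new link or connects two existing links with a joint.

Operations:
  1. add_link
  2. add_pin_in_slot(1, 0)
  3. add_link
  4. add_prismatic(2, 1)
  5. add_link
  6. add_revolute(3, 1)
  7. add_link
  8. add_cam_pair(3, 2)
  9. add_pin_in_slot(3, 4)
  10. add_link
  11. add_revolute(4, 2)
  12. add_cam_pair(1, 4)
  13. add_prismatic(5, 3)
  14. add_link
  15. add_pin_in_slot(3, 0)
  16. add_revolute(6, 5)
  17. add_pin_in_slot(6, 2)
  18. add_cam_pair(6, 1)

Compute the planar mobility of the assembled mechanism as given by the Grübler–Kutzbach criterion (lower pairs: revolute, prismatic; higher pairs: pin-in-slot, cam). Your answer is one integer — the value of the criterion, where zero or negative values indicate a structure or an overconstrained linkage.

link 0 = ground. State L|J1|J2 = 1|0|0
+link1  2|0|0
PS(1,0) f=2→J2  2|0|1
+link2  3|0|1
P(2,1) f=1→J1  3|1|1
+link3  4|1|1
R(3,1) f=1→J1  4|2|1
+link4  5|2|1
C(3,2) f=2→J2  5|2|2
PS(3,4) f=2→J2  5|2|3
+link5  6|2|3
R(4,2) f=1→J1  6|3|3
C(1,4) f=2→J2  6|3|4
P(5,3) f=1→J1  6|4|4
+link6  7|4|4
PS(3,0) f=2→J2  7|4|5
R(6,5) f=1→J1  7|5|5
PS(6,2) f=2→J2  7|5|6
C(6,1) f=2→J2  7|5|7
M = 3(7−1)−2·5−7 = 18−10−7 = 1

M = 1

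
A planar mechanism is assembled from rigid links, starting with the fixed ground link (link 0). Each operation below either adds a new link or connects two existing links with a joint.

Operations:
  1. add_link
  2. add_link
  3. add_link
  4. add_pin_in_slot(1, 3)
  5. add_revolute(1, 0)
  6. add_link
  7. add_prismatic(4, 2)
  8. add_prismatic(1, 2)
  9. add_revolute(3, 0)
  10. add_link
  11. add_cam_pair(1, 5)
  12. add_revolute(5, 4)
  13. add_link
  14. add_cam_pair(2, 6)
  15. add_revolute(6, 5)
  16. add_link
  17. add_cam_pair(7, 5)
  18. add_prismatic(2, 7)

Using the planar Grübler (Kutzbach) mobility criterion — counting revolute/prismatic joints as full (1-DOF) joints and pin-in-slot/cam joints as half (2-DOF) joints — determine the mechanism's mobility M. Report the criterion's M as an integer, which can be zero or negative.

M = 3

(L,J1,J2)=(1,0,0); link0 fixed
link1: (2,0,0)
link2: (3,0,0)
link3: (4,0,0)
PS 1-3 [J2]: (4,0,1)
R 1-0 [J1]: (4,1,1)
link4: (5,1,1)
P 4-2 [J1]: (5,2,1)
P 1-2 [J1]: (5,3,1)
R 3-0 [J1]: (5,4,1)
link5: (6,4,1)
C 1-5 [J2]: (6,4,2)
R 5-4 [J1]: (6,5,2)
link6: (7,5,2)
C 2-6 [J2]: (7,5,3)
R 6-5 [J1]: (7,6,3)
link7: (8,6,3)
C 7-5 [J2]: (8,6,4)
P 2-7 [J1]: (8,7,4)
Grübler: 3·7 − 2·7 − 4 = 3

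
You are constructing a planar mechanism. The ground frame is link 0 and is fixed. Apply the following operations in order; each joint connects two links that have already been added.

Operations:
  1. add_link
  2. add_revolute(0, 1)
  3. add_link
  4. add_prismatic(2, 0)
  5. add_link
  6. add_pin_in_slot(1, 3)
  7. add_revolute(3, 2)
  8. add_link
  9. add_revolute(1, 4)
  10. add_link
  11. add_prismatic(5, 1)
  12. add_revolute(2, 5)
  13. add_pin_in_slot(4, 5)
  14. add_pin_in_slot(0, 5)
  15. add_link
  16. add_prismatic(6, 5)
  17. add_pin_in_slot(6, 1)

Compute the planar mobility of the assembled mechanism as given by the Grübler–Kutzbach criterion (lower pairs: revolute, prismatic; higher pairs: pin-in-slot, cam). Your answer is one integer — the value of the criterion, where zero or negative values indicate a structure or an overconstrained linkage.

M = 0

L=1 J1=0 J2=0
add link → L=2 J1=0 J2=0
R@0,1 dof=1 J1 → L=2 J1=1 J2=0
add link → L=3 J1=1 J2=0
P@2,0 dof=1 J1 → L=3 J1=2 J2=0
add link → L=4 J1=2 J2=0
PS@1,3 dof=2 J2 → L=4 J1=2 J2=1
R@3,2 dof=1 J1 → L=4 J1=3 J2=1
add link → L=5 J1=3 J2=1
R@1,4 dof=1 J1 → L=5 J1=4 J2=1
add link → L=6 J1=4 J2=1
P@5,1 dof=1 J1 → L=6 J1=5 J2=1
R@2,5 dof=1 J1 → L=6 J1=6 J2=1
PS@4,5 dof=2 J2 → L=6 J1=6 J2=2
PS@0,5 dof=2 J2 → L=6 J1=6 J2=3
add link → L=7 J1=6 J2=3
P@6,5 dof=1 J1 → L=7 J1=7 J2=3
PS@6,1 dof=2 J2 → L=7 J1=7 J2=4
M=3(L−1)−2J1−J2=3·6−2·7−4=0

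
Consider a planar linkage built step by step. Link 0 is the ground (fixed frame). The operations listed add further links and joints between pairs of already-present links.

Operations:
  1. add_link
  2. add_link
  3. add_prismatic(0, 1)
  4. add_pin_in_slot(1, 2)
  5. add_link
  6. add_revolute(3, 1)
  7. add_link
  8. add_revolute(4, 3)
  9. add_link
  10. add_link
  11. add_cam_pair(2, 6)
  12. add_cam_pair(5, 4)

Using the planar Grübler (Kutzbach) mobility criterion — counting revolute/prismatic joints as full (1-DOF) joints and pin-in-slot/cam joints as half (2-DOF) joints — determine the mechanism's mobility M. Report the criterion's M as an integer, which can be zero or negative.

L=1 J1=0 J2=0
add link → L=2 J1=0 J2=0
add link → L=3 J1=0 J2=0
P@0,1 dof=1 J1 → L=3 J1=1 J2=0
PS@1,2 dof=2 J2 → L=3 J1=1 J2=1
add link → L=4 J1=1 J2=1
R@3,1 dof=1 J1 → L=4 J1=2 J2=1
add link → L=5 J1=2 J2=1
R@4,3 dof=1 J1 → L=5 J1=3 J2=1
add link → L=6 J1=3 J2=1
add link → L=7 J1=3 J2=1
C@2,6 dof=2 J2 → L=7 J1=3 J2=2
C@5,4 dof=2 J2 → L=7 J1=3 J2=3
M=3(L−1)−2J1−J2=3·6−2·3−3=9

M = 9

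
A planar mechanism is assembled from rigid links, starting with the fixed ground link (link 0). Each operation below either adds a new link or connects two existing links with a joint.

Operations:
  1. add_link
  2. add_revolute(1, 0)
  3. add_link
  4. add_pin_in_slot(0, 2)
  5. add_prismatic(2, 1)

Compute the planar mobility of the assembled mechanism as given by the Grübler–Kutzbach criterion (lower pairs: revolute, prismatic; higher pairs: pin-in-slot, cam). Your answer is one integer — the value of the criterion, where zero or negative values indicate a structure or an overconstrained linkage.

M = 1

L=1 J1=0 J2=0
add link → L=2 J1=0 J2=0
R@1,0 dof=1 J1 → L=2 J1=1 J2=0
add link → L=3 J1=1 J2=0
PS@0,2 dof=2 J2 → L=3 J1=1 J2=1
P@2,1 dof=1 J1 → L=3 J1=2 J2=1
M=3(L−1)−2J1−J2=3·2−2·2−1=1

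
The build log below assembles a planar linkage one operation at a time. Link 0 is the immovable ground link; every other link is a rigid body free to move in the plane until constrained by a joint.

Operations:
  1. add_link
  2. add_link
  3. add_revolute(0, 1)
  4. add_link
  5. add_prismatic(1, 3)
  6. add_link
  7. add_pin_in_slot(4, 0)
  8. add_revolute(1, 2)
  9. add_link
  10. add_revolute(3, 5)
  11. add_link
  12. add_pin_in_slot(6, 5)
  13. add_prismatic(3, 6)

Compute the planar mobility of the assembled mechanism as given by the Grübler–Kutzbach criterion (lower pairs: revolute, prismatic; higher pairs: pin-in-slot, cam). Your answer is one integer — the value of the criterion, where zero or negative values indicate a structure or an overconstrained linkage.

M = 6

link 0 = ground. State L|J1|J2 = 1|0|0
+link1  2|0|0
+link2  3|0|0
R(0,1) f=1→J1  3|1|0
+link3  4|1|0
P(1,3) f=1→J1  4|2|0
+link4  5|2|0
PS(4,0) f=2→J2  5|2|1
R(1,2) f=1→J1  5|3|1
+link5  6|3|1
R(3,5) f=1→J1  6|4|1
+link6  7|4|1
PS(6,5) f=2→J2  7|4|2
P(3,6) f=1→J1  7|5|2
M = 3(7−1)−2·5−2 = 18−10−2 = 6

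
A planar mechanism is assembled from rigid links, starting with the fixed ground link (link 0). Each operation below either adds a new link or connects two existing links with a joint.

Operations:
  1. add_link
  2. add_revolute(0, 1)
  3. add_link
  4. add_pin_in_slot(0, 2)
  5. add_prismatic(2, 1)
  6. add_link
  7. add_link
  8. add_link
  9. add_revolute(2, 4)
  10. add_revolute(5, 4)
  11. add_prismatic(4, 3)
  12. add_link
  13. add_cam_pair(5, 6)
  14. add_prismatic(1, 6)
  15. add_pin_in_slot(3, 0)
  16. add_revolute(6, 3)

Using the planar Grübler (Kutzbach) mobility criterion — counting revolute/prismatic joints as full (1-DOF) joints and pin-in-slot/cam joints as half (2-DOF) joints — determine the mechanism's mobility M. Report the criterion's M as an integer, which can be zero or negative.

link 0 = ground. State L|J1|J2 = 1|0|0
+link1  2|0|0
R(0,1) f=1→J1  2|1|0
+link2  3|1|0
PS(0,2) f=2→J2  3|1|1
P(2,1) f=1→J1  3|2|1
+link3  4|2|1
+link4  5|2|1
+link5  6|2|1
R(2,4) f=1→J1  6|3|1
R(5,4) f=1→J1  6|4|1
P(4,3) f=1→J1  6|5|1
+link6  7|5|1
C(5,6) f=2→J2  7|5|2
P(1,6) f=1→J1  7|6|2
PS(3,0) f=2→J2  7|6|3
R(6,3) f=1→J1  7|7|3
M = 3(7−1)−2·7−3 = 18−14−3 = 1

M = 1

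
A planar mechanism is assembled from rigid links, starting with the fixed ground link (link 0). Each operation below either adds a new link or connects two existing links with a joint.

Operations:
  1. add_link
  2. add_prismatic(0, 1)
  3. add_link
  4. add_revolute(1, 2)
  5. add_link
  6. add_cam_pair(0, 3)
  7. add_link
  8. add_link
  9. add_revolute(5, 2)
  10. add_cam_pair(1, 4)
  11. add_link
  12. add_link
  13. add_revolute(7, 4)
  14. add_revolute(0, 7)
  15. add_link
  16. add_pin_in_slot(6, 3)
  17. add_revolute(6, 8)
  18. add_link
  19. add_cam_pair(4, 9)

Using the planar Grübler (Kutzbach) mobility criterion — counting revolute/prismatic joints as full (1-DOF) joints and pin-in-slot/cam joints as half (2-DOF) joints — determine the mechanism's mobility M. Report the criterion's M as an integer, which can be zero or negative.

[1;0;0] (link 0 is ground)
L+ [2;0;0]
P(0,1)∈J1 [2;1;0]
L+ [3;1;0]
R(1,2)∈J1 [3;2;0]
L+ [4;2;0]
C(0,3)∈J2 [4;2;1]
L+ [5;2;1]
L+ [6;2;1]
R(5,2)∈J1 [6;3;1]
C(1,4)∈J2 [6;3;2]
L+ [7;3;2]
L+ [8;3;2]
R(7,4)∈J1 [8;4;2]
R(0,7)∈J1 [8;5;2]
L+ [9;5;2]
PS(6,3)∈J2 [9;5;3]
R(6,8)∈J1 [9;6;3]
L+ [10;6;3]
C(4,9)∈J2 [10;6;4]
mobility = 27 − 12 − 4 = 11

M = 11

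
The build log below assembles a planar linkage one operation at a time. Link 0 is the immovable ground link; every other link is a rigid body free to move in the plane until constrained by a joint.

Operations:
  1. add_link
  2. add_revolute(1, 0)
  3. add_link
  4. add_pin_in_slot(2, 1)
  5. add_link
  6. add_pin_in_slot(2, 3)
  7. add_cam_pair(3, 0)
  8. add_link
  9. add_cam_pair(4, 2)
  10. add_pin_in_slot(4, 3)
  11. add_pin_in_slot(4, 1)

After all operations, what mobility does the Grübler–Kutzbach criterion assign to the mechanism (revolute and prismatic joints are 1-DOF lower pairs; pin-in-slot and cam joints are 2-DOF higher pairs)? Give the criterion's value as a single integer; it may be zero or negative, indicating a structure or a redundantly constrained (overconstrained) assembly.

[1;0;0] (link 0 is ground)
L+ [2;0;0]
R(1,0)∈J1 [2;1;0]
L+ [3;1;0]
PS(2,1)∈J2 [3;1;1]
L+ [4;1;1]
PS(2,3)∈J2 [4;1;2]
C(3,0)∈J2 [4;1;3]
L+ [5;1;3]
C(4,2)∈J2 [5;1;4]
PS(4,3)∈J2 [5;1;5]
PS(4,1)∈J2 [5;1;6]
mobility = 12 − 2 − 6 = 4

M = 4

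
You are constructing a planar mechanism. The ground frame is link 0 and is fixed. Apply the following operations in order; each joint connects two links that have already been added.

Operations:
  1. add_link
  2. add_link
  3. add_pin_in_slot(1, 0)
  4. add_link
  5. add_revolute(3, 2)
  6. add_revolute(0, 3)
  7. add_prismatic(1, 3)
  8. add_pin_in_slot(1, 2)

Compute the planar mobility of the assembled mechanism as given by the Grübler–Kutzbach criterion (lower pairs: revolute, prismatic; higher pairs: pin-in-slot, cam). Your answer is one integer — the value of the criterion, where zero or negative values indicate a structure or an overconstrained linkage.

M = 1

ground; <1,0,0>
#1 <2,0,0>
#2 <3,0,0>
PS:1↔0 J2 <3,0,1>
#3 <4,0,1>
R:3↔2 J1 <4,1,1>
R:0↔3 J1 <4,2,1>
P:1↔3 J1 <4,3,1>
PS:1↔2 J2 <4,3,2>
3×3 − 2×3 − 1×2 = 1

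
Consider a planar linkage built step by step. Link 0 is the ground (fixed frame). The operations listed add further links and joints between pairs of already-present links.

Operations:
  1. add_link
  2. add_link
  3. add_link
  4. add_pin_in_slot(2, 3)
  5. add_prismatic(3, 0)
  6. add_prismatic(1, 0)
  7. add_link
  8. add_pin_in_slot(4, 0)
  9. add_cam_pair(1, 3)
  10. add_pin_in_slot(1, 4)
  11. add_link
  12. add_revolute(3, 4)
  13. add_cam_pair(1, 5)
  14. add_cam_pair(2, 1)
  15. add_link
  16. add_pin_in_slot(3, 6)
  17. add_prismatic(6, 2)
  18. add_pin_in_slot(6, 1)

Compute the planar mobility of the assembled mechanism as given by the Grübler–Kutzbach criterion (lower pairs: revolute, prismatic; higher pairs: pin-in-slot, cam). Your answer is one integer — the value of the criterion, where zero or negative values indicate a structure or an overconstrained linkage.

M = 2

(L,J1,J2)=(1,0,0); link0 fixed
link1: (2,0,0)
link2: (3,0,0)
link3: (4,0,0)
PS 2-3 [J2]: (4,0,1)
P 3-0 [J1]: (4,1,1)
P 1-0 [J1]: (4,2,1)
link4: (5,2,1)
PS 4-0 [J2]: (5,2,2)
C 1-3 [J2]: (5,2,3)
PS 1-4 [J2]: (5,2,4)
link5: (6,2,4)
R 3-4 [J1]: (6,3,4)
C 1-5 [J2]: (6,3,5)
C 2-1 [J2]: (6,3,6)
link6: (7,3,6)
PS 3-6 [J2]: (7,3,7)
P 6-2 [J1]: (7,4,7)
PS 6-1 [J2]: (7,4,8)
Grübler: 3·6 − 2·4 − 8 = 2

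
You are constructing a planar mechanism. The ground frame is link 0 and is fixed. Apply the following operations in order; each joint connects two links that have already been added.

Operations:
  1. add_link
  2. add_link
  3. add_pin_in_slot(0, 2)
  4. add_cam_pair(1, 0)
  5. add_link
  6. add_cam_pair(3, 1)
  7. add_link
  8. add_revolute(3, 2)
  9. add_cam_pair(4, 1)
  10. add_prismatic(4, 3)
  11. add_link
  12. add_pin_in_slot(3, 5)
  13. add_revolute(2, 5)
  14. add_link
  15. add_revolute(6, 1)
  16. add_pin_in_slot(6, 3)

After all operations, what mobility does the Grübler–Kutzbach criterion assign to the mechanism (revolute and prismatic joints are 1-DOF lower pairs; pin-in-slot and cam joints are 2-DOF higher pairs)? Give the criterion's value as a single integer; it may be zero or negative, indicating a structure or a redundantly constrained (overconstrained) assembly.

M = 4

[1;0;0] (link 0 is ground)
L+ [2;0;0]
L+ [3;0;0]
PS(0,2)∈J2 [3;0;1]
C(1,0)∈J2 [3;0;2]
L+ [4;0;2]
C(3,1)∈J2 [4;0;3]
L+ [5;0;3]
R(3,2)∈J1 [5;1;3]
C(4,1)∈J2 [5;1;4]
P(4,3)∈J1 [5;2;4]
L+ [6;2;4]
PS(3,5)∈J2 [6;2;5]
R(2,5)∈J1 [6;3;5]
L+ [7;3;5]
R(6,1)∈J1 [7;4;5]
PS(6,3)∈J2 [7;4;6]
mobility = 18 − 8 − 6 = 4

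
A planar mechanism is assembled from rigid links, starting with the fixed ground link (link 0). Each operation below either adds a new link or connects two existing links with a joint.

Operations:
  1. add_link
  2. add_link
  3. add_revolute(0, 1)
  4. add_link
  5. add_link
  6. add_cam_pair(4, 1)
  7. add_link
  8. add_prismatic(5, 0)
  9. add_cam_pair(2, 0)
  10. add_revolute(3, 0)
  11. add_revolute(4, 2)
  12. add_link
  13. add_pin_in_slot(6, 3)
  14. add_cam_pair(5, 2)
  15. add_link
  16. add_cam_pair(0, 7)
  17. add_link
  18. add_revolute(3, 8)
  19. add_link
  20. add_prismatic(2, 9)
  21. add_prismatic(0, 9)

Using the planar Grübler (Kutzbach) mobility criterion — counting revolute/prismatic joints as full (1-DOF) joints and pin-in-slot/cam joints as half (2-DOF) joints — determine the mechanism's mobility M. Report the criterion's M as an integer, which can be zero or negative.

M = 8

ground; <1,0,0>
#1 <2,0,0>
#2 <3,0,0>
R:0↔1 J1 <3,1,0>
#3 <4,1,0>
#4 <5,1,0>
C:4↔1 J2 <5,1,1>
#5 <6,1,1>
P:5↔0 J1 <6,2,1>
C:2↔0 J2 <6,2,2>
R:3↔0 J1 <6,3,2>
R:4↔2 J1 <6,4,2>
#6 <7,4,2>
PS:6↔3 J2 <7,4,3>
C:5↔2 J2 <7,4,4>
#7 <8,4,4>
C:0↔7 J2 <8,4,5>
#8 <9,4,5>
R:3↔8 J1 <9,5,5>
#9 <10,5,5>
P:2↔9 J1 <10,6,5>
P:0↔9 J1 <10,7,5>
3×9 − 2×7 − 1×5 = 8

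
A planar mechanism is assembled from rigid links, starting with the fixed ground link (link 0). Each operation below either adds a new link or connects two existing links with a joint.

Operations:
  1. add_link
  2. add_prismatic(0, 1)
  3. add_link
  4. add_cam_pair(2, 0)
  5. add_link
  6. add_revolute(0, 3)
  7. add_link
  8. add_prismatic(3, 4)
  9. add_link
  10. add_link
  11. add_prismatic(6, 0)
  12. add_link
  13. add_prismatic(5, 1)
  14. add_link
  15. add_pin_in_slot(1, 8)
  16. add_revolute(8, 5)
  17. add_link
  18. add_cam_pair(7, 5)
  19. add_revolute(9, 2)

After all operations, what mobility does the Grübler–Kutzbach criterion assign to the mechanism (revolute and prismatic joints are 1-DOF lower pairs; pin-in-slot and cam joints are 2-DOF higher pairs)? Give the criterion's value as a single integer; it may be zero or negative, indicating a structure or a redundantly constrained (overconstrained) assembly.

(L,J1,J2)=(1,0,0); link0 fixed
link1: (2,0,0)
P 0-1 [J1]: (2,1,0)
link2: (3,1,0)
C 2-0 [J2]: (3,1,1)
link3: (4,1,1)
R 0-3 [J1]: (4,2,1)
link4: (5,2,1)
P 3-4 [J1]: (5,3,1)
link5: (6,3,1)
link6: (7,3,1)
P 6-0 [J1]: (7,4,1)
link7: (8,4,1)
P 5-1 [J1]: (8,5,1)
link8: (9,5,1)
PS 1-8 [J2]: (9,5,2)
R 8-5 [J1]: (9,6,2)
link9: (10,6,2)
C 7-5 [J2]: (10,6,3)
R 9-2 [J1]: (10,7,3)
Grübler: 3·9 − 2·7 − 3 = 10

M = 10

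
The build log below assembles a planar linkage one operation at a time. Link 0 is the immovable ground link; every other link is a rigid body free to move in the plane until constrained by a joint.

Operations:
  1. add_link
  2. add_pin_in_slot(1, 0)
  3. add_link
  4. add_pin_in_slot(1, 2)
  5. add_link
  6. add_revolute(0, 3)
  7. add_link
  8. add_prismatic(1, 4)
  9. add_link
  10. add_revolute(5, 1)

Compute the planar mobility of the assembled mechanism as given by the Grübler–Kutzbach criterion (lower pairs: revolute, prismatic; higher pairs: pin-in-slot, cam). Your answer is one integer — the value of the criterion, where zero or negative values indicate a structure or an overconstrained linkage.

L=1 J1=0 J2=0
add link → L=2 J1=0 J2=0
PS@1,0 dof=2 J2 → L=2 J1=0 J2=1
add link → L=3 J1=0 J2=1
PS@1,2 dof=2 J2 → L=3 J1=0 J2=2
add link → L=4 J1=0 J2=2
R@0,3 dof=1 J1 → L=4 J1=1 J2=2
add link → L=5 J1=1 J2=2
P@1,4 dof=1 J1 → L=5 J1=2 J2=2
add link → L=6 J1=2 J2=2
R@5,1 dof=1 J1 → L=6 J1=3 J2=2
M=3(L−1)−2J1−J2=3·5−2·3−2=7

M = 7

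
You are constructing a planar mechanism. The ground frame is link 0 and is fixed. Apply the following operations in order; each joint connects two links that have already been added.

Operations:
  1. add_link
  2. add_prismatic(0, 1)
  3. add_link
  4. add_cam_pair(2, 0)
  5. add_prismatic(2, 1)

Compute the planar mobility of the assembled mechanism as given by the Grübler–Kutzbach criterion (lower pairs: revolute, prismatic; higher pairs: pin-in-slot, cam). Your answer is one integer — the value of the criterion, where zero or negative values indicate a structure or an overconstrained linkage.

link 0 = ground. State L|J1|J2 = 1|0|0
+link1  2|0|0
P(0,1) f=1→J1  2|1|0
+link2  3|1|0
C(2,0) f=2→J2  3|1|1
P(2,1) f=1→J1  3|2|1
M = 3(3−1)−2·2−1 = 6−4−1 = 1

M = 1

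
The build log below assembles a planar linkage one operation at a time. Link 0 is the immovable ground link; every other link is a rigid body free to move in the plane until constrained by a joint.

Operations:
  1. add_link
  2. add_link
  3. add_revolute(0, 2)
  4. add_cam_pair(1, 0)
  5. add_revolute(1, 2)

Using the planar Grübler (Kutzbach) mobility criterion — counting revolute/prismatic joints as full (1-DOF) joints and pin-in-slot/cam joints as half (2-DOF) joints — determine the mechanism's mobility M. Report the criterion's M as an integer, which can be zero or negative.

L=1 J1=0 J2=0
add link → L=2 J1=0 J2=0
add link → L=3 J1=0 J2=0
R@0,2 dof=1 J1 → L=3 J1=1 J2=0
C@1,0 dof=2 J2 → L=3 J1=1 J2=1
R@1,2 dof=1 J1 → L=3 J1=2 J2=1
M=3(L−1)−2J1−J2=3·2−2·2−1=1

M = 1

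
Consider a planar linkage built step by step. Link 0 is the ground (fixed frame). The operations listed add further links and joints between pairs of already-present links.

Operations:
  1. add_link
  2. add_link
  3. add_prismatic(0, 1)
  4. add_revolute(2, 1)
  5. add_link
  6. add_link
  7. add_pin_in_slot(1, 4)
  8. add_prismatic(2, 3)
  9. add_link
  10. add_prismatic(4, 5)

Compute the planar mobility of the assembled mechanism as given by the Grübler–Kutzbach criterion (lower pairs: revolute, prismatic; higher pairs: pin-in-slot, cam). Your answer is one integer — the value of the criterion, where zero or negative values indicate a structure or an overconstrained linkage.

L=1 J1=0 J2=0
add link → L=2 J1=0 J2=0
add link → L=3 J1=0 J2=0
P@0,1 dof=1 J1 → L=3 J1=1 J2=0
R@2,1 dof=1 J1 → L=3 J1=2 J2=0
add link → L=4 J1=2 J2=0
add link → L=5 J1=2 J2=0
PS@1,4 dof=2 J2 → L=5 J1=2 J2=1
P@2,3 dof=1 J1 → L=5 J1=3 J2=1
add link → L=6 J1=3 J2=1
P@4,5 dof=1 J1 → L=6 J1=4 J2=1
M=3(L−1)−2J1−J2=3·5−2·4−1=6

M = 6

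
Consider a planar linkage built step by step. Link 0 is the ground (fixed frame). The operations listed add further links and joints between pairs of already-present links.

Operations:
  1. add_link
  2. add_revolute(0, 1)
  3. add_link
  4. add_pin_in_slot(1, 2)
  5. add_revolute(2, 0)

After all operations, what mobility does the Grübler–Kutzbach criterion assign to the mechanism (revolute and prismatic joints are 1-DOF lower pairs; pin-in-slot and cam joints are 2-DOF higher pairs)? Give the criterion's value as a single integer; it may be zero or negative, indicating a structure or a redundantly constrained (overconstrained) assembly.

[1;0;0] (link 0 is ground)
L+ [2;0;0]
R(0,1)∈J1 [2;1;0]
L+ [3;1;0]
PS(1,2)∈J2 [3;1;1]
R(2,0)∈J1 [3;2;1]
mobility = 6 − 4 − 1 = 1

M = 1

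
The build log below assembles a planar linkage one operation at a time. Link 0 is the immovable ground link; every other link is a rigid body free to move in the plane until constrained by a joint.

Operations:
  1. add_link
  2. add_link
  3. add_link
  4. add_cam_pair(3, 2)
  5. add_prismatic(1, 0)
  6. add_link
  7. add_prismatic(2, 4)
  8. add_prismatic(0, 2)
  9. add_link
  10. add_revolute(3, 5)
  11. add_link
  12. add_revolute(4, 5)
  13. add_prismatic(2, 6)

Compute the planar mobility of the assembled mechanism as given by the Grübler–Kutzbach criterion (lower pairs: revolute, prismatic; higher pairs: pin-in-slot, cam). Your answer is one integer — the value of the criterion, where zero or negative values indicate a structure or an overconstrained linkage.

M = 5

[1;0;0] (link 0 is ground)
L+ [2;0;0]
L+ [3;0;0]
L+ [4;0;0]
C(3,2)∈J2 [4;0;1]
P(1,0)∈J1 [4;1;1]
L+ [5;1;1]
P(2,4)∈J1 [5;2;1]
P(0,2)∈J1 [5;3;1]
L+ [6;3;1]
R(3,5)∈J1 [6;4;1]
L+ [7;4;1]
R(4,5)∈J1 [7;5;1]
P(2,6)∈J1 [7;6;1]
mobility = 18 − 12 − 1 = 5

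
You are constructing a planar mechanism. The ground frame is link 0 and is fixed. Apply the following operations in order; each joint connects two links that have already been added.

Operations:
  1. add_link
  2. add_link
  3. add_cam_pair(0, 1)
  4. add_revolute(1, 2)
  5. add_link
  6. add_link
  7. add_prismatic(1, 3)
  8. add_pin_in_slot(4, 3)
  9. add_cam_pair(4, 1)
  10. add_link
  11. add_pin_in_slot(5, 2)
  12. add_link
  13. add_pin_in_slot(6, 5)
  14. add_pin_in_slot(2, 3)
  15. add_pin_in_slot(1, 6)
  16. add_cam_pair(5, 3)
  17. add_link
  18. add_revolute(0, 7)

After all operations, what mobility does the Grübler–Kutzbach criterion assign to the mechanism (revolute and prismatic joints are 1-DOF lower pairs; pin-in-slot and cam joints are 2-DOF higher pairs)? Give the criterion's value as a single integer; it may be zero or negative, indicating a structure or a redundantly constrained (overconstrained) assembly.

M = 7

link 0 = ground. State L|J1|J2 = 1|0|0
+link1  2|0|0
+link2  3|0|0
C(0,1) f=2→J2  3|0|1
R(1,2) f=1→J1  3|1|1
+link3  4|1|1
+link4  5|1|1
P(1,3) f=1→J1  5|2|1
PS(4,3) f=2→J2  5|2|2
C(4,1) f=2→J2  5|2|3
+link5  6|2|3
PS(5,2) f=2→J2  6|2|4
+link6  7|2|4
PS(6,5) f=2→J2  7|2|5
PS(2,3) f=2→J2  7|2|6
PS(1,6) f=2→J2  7|2|7
C(5,3) f=2→J2  7|2|8
+link7  8|2|8
R(0,7) f=1→J1  8|3|8
M = 3(8−1)−2·3−8 = 21−6−8 = 7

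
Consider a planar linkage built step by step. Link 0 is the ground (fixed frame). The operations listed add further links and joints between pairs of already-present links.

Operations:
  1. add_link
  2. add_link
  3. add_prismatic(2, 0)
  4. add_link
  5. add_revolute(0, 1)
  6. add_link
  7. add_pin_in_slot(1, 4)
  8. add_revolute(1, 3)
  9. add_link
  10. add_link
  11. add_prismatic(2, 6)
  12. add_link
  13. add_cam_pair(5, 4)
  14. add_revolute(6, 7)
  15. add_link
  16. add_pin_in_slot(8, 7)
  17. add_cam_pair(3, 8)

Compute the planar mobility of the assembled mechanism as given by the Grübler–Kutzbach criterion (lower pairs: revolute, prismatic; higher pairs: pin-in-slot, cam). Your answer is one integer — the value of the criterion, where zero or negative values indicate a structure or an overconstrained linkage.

M = 10

L=1 J1=0 J2=0
add link → L=2 J1=0 J2=0
add link → L=3 J1=0 J2=0
P@2,0 dof=1 J1 → L=3 J1=1 J2=0
add link → L=4 J1=1 J2=0
R@0,1 dof=1 J1 → L=4 J1=2 J2=0
add link → L=5 J1=2 J2=0
PS@1,4 dof=2 J2 → L=5 J1=2 J2=1
R@1,3 dof=1 J1 → L=5 J1=3 J2=1
add link → L=6 J1=3 J2=1
add link → L=7 J1=3 J2=1
P@2,6 dof=1 J1 → L=7 J1=4 J2=1
add link → L=8 J1=4 J2=1
C@5,4 dof=2 J2 → L=8 J1=4 J2=2
R@6,7 dof=1 J1 → L=8 J1=5 J2=2
add link → L=9 J1=5 J2=2
PS@8,7 dof=2 J2 → L=9 J1=5 J2=3
C@3,8 dof=2 J2 → L=9 J1=5 J2=4
M=3(L−1)−2J1−J2=3·8−2·5−4=10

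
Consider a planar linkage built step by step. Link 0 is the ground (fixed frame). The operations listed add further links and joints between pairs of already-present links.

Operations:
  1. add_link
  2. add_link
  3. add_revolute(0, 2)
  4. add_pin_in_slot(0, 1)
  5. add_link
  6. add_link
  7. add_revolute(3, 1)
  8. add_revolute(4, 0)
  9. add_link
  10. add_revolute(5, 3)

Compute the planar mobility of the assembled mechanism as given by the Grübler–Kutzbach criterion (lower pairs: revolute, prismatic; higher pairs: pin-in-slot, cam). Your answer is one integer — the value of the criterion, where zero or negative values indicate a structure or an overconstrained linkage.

M = 6

L=1 J1=0 J2=0
add link → L=2 J1=0 J2=0
add link → L=3 J1=0 J2=0
R@0,2 dof=1 J1 → L=3 J1=1 J2=0
PS@0,1 dof=2 J2 → L=3 J1=1 J2=1
add link → L=4 J1=1 J2=1
add link → L=5 J1=1 J2=1
R@3,1 dof=1 J1 → L=5 J1=2 J2=1
R@4,0 dof=1 J1 → L=5 J1=3 J2=1
add link → L=6 J1=3 J2=1
R@5,3 dof=1 J1 → L=6 J1=4 J2=1
M=3(L−1)−2J1−J2=3·5−2·4−1=6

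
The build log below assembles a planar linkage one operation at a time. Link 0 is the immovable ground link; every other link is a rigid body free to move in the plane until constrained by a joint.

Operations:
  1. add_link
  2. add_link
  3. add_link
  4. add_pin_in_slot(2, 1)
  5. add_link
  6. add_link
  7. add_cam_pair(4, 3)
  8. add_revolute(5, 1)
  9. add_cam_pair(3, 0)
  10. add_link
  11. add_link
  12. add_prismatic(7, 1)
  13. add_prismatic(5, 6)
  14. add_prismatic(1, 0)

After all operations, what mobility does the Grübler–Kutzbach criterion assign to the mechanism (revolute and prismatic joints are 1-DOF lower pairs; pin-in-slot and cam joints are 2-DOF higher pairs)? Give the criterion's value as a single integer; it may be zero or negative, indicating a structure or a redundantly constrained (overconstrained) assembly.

M = 10

L=1 J1=0 J2=0
add link → L=2 J1=0 J2=0
add link → L=3 J1=0 J2=0
add link → L=4 J1=0 J2=0
PS@2,1 dof=2 J2 → L=4 J1=0 J2=1
add link → L=5 J1=0 J2=1
add link → L=6 J1=0 J2=1
C@4,3 dof=2 J2 → L=6 J1=0 J2=2
R@5,1 dof=1 J1 → L=6 J1=1 J2=2
C@3,0 dof=2 J2 → L=6 J1=1 J2=3
add link → L=7 J1=1 J2=3
add link → L=8 J1=1 J2=3
P@7,1 dof=1 J1 → L=8 J1=2 J2=3
P@5,6 dof=1 J1 → L=8 J1=3 J2=3
P@1,0 dof=1 J1 → L=8 J1=4 J2=3
M=3(L−1)−2J1−J2=3·7−2·4−3=10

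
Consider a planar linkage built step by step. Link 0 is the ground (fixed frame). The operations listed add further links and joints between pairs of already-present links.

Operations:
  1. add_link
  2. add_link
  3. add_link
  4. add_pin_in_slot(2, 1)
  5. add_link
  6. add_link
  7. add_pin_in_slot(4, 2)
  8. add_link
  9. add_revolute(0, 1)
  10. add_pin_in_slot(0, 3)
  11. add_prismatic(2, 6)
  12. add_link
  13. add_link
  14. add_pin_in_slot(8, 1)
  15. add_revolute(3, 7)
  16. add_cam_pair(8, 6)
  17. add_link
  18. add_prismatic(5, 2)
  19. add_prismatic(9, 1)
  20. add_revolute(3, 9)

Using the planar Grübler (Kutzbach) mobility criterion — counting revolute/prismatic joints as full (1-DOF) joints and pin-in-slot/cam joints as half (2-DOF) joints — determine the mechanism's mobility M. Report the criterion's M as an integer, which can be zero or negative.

M = 10

L=1 J1=0 J2=0
add link → L=2 J1=0 J2=0
add link → L=3 J1=0 J2=0
add link → L=4 J1=0 J2=0
PS@2,1 dof=2 J2 → L=4 J1=0 J2=1
add link → L=5 J1=0 J2=1
add link → L=6 J1=0 J2=1
PS@4,2 dof=2 J2 → L=6 J1=0 J2=2
add link → L=7 J1=0 J2=2
R@0,1 dof=1 J1 → L=7 J1=1 J2=2
PS@0,3 dof=2 J2 → L=7 J1=1 J2=3
P@2,6 dof=1 J1 → L=7 J1=2 J2=3
add link → L=8 J1=2 J2=3
add link → L=9 J1=2 J2=3
PS@8,1 dof=2 J2 → L=9 J1=2 J2=4
R@3,7 dof=1 J1 → L=9 J1=3 J2=4
C@8,6 dof=2 J2 → L=9 J1=3 J2=5
add link → L=10 J1=3 J2=5
P@5,2 dof=1 J1 → L=10 J1=4 J2=5
P@9,1 dof=1 J1 → L=10 J1=5 J2=5
R@3,9 dof=1 J1 → L=10 J1=6 J2=5
M=3(L−1)−2J1−J2=3·9−2·6−5=10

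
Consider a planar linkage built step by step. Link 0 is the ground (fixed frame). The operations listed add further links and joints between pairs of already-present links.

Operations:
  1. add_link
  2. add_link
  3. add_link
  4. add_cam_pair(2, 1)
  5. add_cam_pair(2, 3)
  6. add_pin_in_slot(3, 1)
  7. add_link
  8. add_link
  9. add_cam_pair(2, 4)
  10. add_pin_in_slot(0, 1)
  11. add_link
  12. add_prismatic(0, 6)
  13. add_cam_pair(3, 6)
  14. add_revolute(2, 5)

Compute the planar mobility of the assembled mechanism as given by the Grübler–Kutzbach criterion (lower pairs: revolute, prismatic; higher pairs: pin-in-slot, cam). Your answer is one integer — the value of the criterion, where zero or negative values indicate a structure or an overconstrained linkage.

M = 8

(L,J1,J2)=(1,0,0); link0 fixed
link1: (2,0,0)
link2: (3,0,0)
link3: (4,0,0)
C 2-1 [J2]: (4,0,1)
C 2-3 [J2]: (4,0,2)
PS 3-1 [J2]: (4,0,3)
link4: (5,0,3)
link5: (6,0,3)
C 2-4 [J2]: (6,0,4)
PS 0-1 [J2]: (6,0,5)
link6: (7,0,5)
P 0-6 [J1]: (7,1,5)
C 3-6 [J2]: (7,1,6)
R 2-5 [J1]: (7,2,6)
Grübler: 3·6 − 2·2 − 6 = 8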